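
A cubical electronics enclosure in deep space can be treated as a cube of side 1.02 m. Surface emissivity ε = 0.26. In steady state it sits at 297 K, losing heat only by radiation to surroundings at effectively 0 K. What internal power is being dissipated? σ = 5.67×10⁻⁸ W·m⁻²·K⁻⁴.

Steady state: P = εσA T⁴.
A = 6L² = 6.242 m²; T⁴ = (297)⁴ = 7.781×10⁹ K⁴.
P = 0.26 × 5.67×10⁻⁸ × 6.242 × 7.781×10⁹.

P ≈ 716 W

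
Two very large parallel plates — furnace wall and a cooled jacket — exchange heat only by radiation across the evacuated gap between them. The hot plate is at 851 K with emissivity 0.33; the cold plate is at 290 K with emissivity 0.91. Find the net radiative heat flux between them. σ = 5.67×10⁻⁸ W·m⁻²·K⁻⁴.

For two infinite grey parallel plates, q = σ(T₁⁴ − T₂⁴)/(1/ε₁ + 1/ε₂ − 1).
T₁⁴ − T₂⁴ = 5.245×10¹¹ − 7.073×10⁹ = 5.174×10¹¹ K⁴.
1/ε₁ + 1/ε₂ − 1 = 3.030 + 1.099 − 1 = 3.129.
q = 5.67×10⁻⁸ × 5.174×10¹¹ / 3.129.

q ≈ 9370 W/m²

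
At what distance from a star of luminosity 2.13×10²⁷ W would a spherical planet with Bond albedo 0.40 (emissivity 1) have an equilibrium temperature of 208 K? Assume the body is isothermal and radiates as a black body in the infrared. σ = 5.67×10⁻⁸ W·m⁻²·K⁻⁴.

d ≈ 4.89×10¹¹ m

For an isothermal black-emitting sphere, (1−a)S·πr² = σ·4πr²·T⁴ ⇒ S = 4σT⁴/(1−a).
S = 4·5.67×10⁻⁸·(208)⁴/0.600 = 707.5 W/m².
Flux falls as S = L/(4πd²), so d = √(L/(4πS)) = √(2.13×10²⁷/(4π·707.5)).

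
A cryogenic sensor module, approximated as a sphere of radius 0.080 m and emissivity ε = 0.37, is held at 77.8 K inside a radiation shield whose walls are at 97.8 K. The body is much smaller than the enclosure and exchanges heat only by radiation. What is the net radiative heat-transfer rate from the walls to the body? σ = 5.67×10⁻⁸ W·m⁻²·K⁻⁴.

For a small grey body in a large enclosure: P_net = εσA(T_body⁴ − T_wall⁴).
A = 4πr² = 0.08042 m²; T_body⁴ − T_wall⁴ = 3.664×10⁷ − 9.149×10⁷ = -5.485×10⁷ K⁴.
|P_net| = 0.37·5.67×10⁻⁸·0.08042·5.485×10⁷.

P_net ≈ 0.0925 W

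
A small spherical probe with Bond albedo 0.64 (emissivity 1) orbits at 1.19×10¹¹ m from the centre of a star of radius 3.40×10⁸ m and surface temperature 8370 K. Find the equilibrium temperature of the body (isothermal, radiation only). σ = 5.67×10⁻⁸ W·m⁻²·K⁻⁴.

T ≈ 245 K

The star's surface emits σT_*⁴; at distance d the flux is S = σT_*⁴(R_*/d)².
S = 5.67×10⁻⁸·(8370)⁴·(3.40×10⁸/1.19×10¹¹)² = 2272 W/m².
For an isothermal sphere T⁴ = (1−a)S/(4σ) = 3.606×10⁹ K⁴.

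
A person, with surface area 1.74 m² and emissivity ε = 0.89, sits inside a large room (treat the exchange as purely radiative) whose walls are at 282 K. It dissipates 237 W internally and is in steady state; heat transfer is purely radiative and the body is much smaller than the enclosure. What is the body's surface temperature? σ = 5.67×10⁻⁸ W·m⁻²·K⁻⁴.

T ≈ 308 K

For a small grey body in a large enclosure, net radiated power = εσA(T⁴ − T_w⁴).
Steady state: P = εσA(T⁴ − T_w⁴) with A = 1.74 m².
T⁴ = P/(εσA) + T_w⁴ = 237/(0.89·5.67×10⁻⁸·1.740) + (282)⁴
    = 2.699×10⁹ + 6.324×10⁹ = 9.023×10⁹ K⁴.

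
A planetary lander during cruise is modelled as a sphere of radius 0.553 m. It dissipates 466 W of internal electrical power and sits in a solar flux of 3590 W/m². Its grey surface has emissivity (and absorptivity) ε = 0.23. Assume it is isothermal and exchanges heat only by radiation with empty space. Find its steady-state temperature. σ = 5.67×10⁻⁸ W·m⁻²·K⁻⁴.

At steady state, absorbed solar power + internal power = radiated power.
Absorbed: α·S·A_cross = 0.23·3590·0.9607 = 793.3 W (cross-section πr²).
Total input = 793.3 + 466 = 1259 W.
Radiated: εσ·A_surf·T⁴ with A_surf = 4πr² = 3.843 m².
T⁴ = 1259/(0.23·5.67×10⁻⁸·3.843) = 2.513×10¹⁰ K⁴.

T ≈ 398 K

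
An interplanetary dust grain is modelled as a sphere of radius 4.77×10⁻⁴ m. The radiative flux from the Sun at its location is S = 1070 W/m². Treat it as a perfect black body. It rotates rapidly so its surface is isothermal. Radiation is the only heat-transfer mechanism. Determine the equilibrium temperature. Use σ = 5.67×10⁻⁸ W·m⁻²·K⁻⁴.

T ≈ 262 K

At equilibrium, absorbed power = emitted power.
Absorbing cross-section = πr² = 7.148×10⁻⁷ m²; emitting surface = 4πr² = 2.859×10⁻⁶ m² (ratio 4).
S·A_cross = εσ·A_surf·T⁴  ⇒  T⁴ = S/(4σ).
T⁴ = 1.00·1070/(4·5.67×10⁻⁸) = 4.718×10⁹ K⁴.
T = (4.718×10⁹)^(1/4).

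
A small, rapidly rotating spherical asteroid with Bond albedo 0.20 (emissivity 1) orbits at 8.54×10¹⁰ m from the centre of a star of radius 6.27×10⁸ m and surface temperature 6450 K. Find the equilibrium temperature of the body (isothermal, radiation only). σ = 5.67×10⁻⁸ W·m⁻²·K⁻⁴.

The star's surface emits σT_*⁴; at distance d the flux is S = σT_*⁴(R_*/d)².
S = 5.67×10⁻⁸·(6450)⁴·(6.27×10⁸/8.54×10¹⁰)² = 5290 W/m².
For an isothermal sphere T⁴ = (1−a)S/(4σ) = 1.866×10¹⁰ K⁴.

T ≈ 370 K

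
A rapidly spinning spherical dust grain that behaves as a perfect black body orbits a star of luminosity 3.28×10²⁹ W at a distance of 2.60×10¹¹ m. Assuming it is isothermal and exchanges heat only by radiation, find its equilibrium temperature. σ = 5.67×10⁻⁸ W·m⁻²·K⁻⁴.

First find the stellar flux at distance d: S = L/(4πd²) = 3.28×10²⁹/(4π·(2.60×10¹¹)²) = 3.861×10⁵ W/m².
For an isothermal sphere, absorbed (1−a)S·πr² = emitted σ·4πr²·T⁴, so T⁴ = (1−a)S/(4σ).
T⁴ = 1.00·3.861×10⁵/(4·5.67×10⁻⁸) = 1.702×10¹² K⁴.

T ≈ 1140 K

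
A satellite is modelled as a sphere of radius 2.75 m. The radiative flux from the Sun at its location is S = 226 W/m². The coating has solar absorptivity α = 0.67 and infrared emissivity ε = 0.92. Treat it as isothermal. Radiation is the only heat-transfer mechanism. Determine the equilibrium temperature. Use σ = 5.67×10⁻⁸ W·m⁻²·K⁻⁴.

T ≈ 164 K

At equilibrium, absorbed power = emitted power.
Absorbing cross-section = πr² = 23.76 m²; emitting surface = 4πr² = 95.03 m² (ratio 4).
αS·A_cross = εσ·A_surf·T⁴  ⇒  T⁴ = αS/(ε·4σ).
T⁴ = 0.670·226/(0.92·4·5.67×10⁻⁸) = 7.257×10⁸ K⁴.
T = (7.257×10⁸)^(1/4).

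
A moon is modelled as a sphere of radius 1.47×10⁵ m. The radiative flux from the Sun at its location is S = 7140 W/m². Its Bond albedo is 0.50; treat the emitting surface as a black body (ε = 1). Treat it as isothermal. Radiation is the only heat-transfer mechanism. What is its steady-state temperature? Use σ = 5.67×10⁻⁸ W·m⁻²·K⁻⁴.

At equilibrium, absorbed power = emitted power.
Absorbing cross-section = πr² = 6.789×10¹⁰ m²; emitting surface = 4πr² = 2.715×10¹¹ m² (ratio 4).
(1−a)S·A_cross = εσ·A_surf·T⁴  ⇒  T⁴ = (1−a)S/(4σ).
T⁴ = 0.500·7140/(4·5.67×10⁻⁸) = 1.574×10¹⁰ K⁴.
T = (1.574×10¹⁰)^(1/4).

T ≈ 354 K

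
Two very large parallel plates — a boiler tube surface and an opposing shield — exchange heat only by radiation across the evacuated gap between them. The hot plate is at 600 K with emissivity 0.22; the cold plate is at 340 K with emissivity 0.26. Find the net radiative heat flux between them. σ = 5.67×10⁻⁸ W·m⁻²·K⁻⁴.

For two infinite grey parallel plates, q = σ(T₁⁴ − T₂⁴)/(1/ε₁ + 1/ε₂ − 1).
T₁⁴ − T₂⁴ = 1.296×10¹¹ − 1.336×10¹⁰ = 1.162×10¹¹ K⁴.
1/ε₁ + 1/ε₂ − 1 = 4.545 + 3.846 − 1 = 7.392.
q = 5.67×10⁻⁸ × 1.162×10¹¹ / 7.392.

q ≈ 892 W/m²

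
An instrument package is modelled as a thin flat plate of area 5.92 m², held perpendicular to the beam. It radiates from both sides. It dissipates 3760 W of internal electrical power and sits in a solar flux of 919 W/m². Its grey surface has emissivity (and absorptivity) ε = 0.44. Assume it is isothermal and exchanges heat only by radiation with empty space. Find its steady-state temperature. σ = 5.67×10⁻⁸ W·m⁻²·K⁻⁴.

At steady state, absorbed solar power + internal power = radiated power.
Absorbed: α·S·A_cross = 0.44·919·5.920 = 2394 W (cross-section A).
Total input = 2394 + 3760 = 6154 W.
Radiated: εσ·A_surf·T⁴ with A_surf = 2A = 11.84 m².
T⁴ = 6154/(0.44·5.67×10⁻⁸·11.84) = 2.083×10¹⁰ K⁴.

T ≈ 380 K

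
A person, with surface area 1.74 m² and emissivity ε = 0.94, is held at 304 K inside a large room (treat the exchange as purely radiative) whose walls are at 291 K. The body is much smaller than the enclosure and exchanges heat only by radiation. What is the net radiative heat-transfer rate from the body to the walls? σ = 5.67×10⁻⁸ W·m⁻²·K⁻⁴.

P_net ≈ 127 W

For a small grey body in a large enclosure: P_net = εσA(T_body⁴ − T_wall⁴).
A = 1.74 m²; T_body⁴ − T_wall⁴ = 8.541×10⁹ − 7.171×10⁹ = 1.370×10⁹ K⁴.
|P_net| = 0.94·5.67×10⁻⁸·1.740·1.370×10⁹.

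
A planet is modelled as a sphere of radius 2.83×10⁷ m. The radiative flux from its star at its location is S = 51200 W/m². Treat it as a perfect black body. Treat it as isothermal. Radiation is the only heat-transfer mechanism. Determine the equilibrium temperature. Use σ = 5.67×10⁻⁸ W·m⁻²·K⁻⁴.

At equilibrium, absorbed power = emitted power.
Absorbing cross-section = πr² = 2.516×10¹⁵ m²; emitting surface = 4πr² = 1.006×10¹⁶ m² (ratio 4).
S·A_cross = εσ·A_surf·T⁴  ⇒  T⁴ = S/(4σ).
T⁴ = 1.00·51200/(4·5.67×10⁻⁸) = 2.257×10¹¹ K⁴.
T = (2.257×10¹¹)^(1/4).

T ≈ 689 K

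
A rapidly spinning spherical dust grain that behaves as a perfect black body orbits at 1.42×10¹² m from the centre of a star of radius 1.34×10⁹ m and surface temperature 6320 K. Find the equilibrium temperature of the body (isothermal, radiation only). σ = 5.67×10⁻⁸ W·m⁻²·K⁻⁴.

The star's surface emits σT_*⁴; at distance d the flux is S = σT_*⁴(R_*/d)².
S = 5.67×10⁻⁸·(6320)⁴·(1.34×10⁹/1.42×10¹²)² = 80.55 W/m².
For an isothermal sphere T⁴ = (1−a)S/(4σ) = 3.552×10⁸ K⁴.

T ≈ 137 K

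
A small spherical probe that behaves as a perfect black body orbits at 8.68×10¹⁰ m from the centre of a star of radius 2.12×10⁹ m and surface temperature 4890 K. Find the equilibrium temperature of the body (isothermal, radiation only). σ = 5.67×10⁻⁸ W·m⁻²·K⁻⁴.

The star's surface emits σT_*⁴; at distance d the flux is S = σT_*⁴(R_*/d)².
S = 5.67×10⁻⁸·(4890)⁴·(2.12×10⁹/8.68×10¹⁰)² = 19340 W/m².
For an isothermal sphere T⁴ = (1−a)S/(4σ) = 8.527×10¹⁰ K⁴.

T ≈ 540 K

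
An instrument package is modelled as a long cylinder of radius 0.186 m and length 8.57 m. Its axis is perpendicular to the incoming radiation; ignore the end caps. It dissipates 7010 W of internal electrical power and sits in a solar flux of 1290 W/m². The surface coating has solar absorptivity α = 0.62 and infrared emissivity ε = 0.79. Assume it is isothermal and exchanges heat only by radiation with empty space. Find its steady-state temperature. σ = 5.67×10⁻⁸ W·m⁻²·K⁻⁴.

T ≈ 382 K

At steady state, absorbed solar power + internal power = radiated power.
Absorbed: α·S·A_cross = 0.62·1290·3.188 = 2550 W (cross-section 2rL).
Total input = 2550 + 7010 = 9560 W.
Radiated: εσ·A_surf·T⁴ with A_surf = 2πrL = 10.02 m².
T⁴ = 9560/(0.79·5.67×10⁻⁸·10.02) = 2.131×10¹⁰ K⁴.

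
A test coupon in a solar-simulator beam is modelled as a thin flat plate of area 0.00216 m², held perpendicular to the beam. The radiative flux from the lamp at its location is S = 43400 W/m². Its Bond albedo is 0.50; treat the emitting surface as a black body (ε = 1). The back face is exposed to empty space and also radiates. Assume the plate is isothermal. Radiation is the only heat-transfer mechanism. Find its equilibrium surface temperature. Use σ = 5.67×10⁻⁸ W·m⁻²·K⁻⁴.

T ≈ 661 K

At equilibrium, absorbed power = emitted power.
Absorbing cross-section = A = 0.002160 m²; emitting surface = 2A = 0.004320 m² (ratio 2).
(1−a)S·A_cross = εσ·A_surf·T⁴  ⇒  T⁴ = (1−a)S/(2σ).
T⁴ = 0.500·43400/(2·5.67×10⁻⁸) = 1.914×10¹¹ K⁴.
T = (1.914×10¹¹)^(1/4).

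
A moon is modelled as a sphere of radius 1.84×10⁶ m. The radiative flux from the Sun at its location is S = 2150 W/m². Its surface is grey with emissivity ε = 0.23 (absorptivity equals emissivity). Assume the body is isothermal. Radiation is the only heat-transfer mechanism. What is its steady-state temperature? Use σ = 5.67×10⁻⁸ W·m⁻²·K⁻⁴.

At equilibrium, absorbed power = emitted power.
Absorbing cross-section = πr² = 1.064×10¹³ m²; emitting surface = 4πr² = 4.254×10¹³ m² (ratio 4).
εS·A_cross = εσ·A_surf·T⁴  ⇒  T⁴ = S/(4σ)   (ε cancels).
T⁴ = 2150/(4·5.67×10⁻⁸) = 9.480×10⁹ K⁴.
T = (9.480×10⁹)^(1/4).

T ≈ 312 K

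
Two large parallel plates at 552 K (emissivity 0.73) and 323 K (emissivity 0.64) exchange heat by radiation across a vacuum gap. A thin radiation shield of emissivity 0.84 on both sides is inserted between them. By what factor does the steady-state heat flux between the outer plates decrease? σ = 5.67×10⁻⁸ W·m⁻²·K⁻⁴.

factor ≈ 1.71

Without shield: q₀ = σΔ(T⁴)/(1/ε₁+1/ε₂−1) with denominator 1.932.
With shield the two gaps are in series; the resistances add: (1/ε₁+1/ε_s−1)+(1/ε_s+1/ε₂−1) = 1.560+1.753 = 3.313.
Heat-flux ratio q₀/q = 3.313/1.932.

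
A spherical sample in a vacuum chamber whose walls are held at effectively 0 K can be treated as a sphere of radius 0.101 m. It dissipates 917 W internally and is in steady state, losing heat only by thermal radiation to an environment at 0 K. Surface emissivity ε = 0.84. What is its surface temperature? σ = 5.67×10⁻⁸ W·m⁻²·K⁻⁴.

Steady state: internal power = radiated power, P = εσA T⁴.
Radiating area A = 4πr² = 0.1282 m².
T⁴ = P/(εσA) = 917/(0.84·5.67×10⁻⁸·0.1282) = 1.502×10¹¹ K⁴.
T = (1.502×10¹¹)^(1/4).

T ≈ 623 K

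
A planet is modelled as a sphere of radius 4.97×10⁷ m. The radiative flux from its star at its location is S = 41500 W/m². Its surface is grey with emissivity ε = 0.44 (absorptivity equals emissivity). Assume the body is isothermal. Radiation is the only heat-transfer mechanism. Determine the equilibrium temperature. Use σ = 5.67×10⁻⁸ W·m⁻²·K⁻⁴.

T ≈ 654 K

At equilibrium, absorbed power = emitted power.
Absorbing cross-section = πr² = 7.760×10¹⁵ m²; emitting surface = 4πr² = 3.104×10¹⁶ m² (ratio 4).
εS·A_cross = εσ·A_surf·T⁴  ⇒  T⁴ = S/(4σ)   (ε cancels).
T⁴ = 41500/(4·5.67×10⁻⁸) = 1.830×10¹¹ K⁴.
T = (1.830×10¹¹)^(1/4).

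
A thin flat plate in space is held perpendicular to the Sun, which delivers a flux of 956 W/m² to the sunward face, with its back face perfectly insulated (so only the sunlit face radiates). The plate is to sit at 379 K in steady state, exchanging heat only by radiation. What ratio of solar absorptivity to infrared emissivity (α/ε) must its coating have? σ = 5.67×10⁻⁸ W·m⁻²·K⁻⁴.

α/ε ≈ 1.22

Balance: αS·A = εσ·1A·T⁴ ⇒ α/ε = σT⁴/S.
α/ε = 5.67×10⁻⁸·(379)⁴/956 = 5.67×10⁻⁸·2.063×10¹⁰/956.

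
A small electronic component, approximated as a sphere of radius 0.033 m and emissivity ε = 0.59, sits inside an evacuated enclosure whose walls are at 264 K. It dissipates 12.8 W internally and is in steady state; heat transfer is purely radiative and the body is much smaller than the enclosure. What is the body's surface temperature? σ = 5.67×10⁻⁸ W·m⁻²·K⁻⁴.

T ≈ 426 K

For a small grey body in a large enclosure, net radiated power = εσA(T⁴ − T_w⁴).
Steady state: P = εσA(T⁴ − T_w⁴) with A = 4πr² = 0.01368 m².
T⁴ = P/(εσA) + T_w⁴ = 12.8/(0.59·5.67×10⁻⁸·0.01368) + (264)⁴
    = 2.796×10¹⁰ + 4.858×10⁹ = 3.282×10¹⁰ K⁴.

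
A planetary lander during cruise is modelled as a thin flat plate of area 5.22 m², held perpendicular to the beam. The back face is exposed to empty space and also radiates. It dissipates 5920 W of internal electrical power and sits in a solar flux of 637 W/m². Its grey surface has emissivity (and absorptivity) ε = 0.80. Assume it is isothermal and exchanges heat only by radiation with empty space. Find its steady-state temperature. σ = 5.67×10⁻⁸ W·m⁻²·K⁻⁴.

At steady state, absorbed solar power + internal power = radiated power.
Absorbed: α·S·A_cross = 0.80·637·5.220 = 2660 W (cross-section A).
Total input = 2660 + 5920 = 8580 W.
Radiated: εσ·A_surf·T⁴ with A_surf = 2A = 10.44 m².
T⁴ = 8580/(0.80·5.67×10⁻⁸·10.44) = 1.812×10¹⁰ K⁴.

T ≈ 367 K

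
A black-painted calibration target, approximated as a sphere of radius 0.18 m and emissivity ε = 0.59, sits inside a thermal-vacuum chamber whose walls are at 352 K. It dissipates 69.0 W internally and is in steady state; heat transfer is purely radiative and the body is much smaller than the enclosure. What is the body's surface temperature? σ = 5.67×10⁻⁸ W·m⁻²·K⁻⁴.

T ≈ 378 K

For a small grey body in a large enclosure, net radiated power = εσA(T⁴ − T_w⁴).
Steady state: P = εσA(T⁴ − T_w⁴) with A = 4πr² = 0.4072 m².
T⁴ = P/(εσA) + T_w⁴ = 69.0/(0.59·5.67×10⁻⁸·0.4072) + (352)⁴
    = 5.066×10⁹ + 1.535×10¹⁰ = 2.042×10¹⁰ K⁴.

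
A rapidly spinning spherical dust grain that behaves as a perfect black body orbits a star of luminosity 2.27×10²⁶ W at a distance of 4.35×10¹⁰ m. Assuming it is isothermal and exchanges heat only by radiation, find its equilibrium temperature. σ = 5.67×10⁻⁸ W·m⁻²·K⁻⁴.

T ≈ 453 K

First find the stellar flux at distance d: S = L/(4πd²) = 2.27×10²⁶/(4π·(4.35×10¹⁰)²) = 9546 W/m².
For an isothermal sphere, absorbed (1−a)S·πr² = emitted σ·4πr²·T⁴, so T⁴ = (1−a)S/(4σ).
T⁴ = 1.00·9546/(4·5.67×10⁻⁸) = 4.209×10¹⁰ K⁴.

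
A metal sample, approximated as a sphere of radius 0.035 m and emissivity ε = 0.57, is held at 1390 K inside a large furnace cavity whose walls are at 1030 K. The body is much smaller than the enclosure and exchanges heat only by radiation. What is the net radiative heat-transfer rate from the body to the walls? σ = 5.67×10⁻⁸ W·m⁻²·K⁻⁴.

For a small grey body in a large enclosure: P_net = εσA(T_body⁴ − T_wall⁴).
A = 4πr² = 0.01539 m²; T_body⁴ − T_wall⁴ = 3.733×10¹² − 1.126×10¹² = 2.608×10¹² K⁴.
|P_net| = 0.57·5.67×10⁻⁸·0.01539·2.608×10¹².

P_net ≈ 1300 W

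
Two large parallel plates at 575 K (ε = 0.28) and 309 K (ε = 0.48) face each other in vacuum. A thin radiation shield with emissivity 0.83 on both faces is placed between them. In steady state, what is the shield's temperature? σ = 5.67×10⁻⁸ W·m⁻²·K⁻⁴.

T_s ≈ 465 K

In steady state the net flux on the hot side equals that on the cold side.
σ(T₁⁴−T_s⁴)/D₁ = σ(T_s⁴−T₂⁴)/D₂, with D₁ = 1/ε₁+1/ε_s−1 = 3.776, D₂ = 1/ε_s+1/ε₂−1 = 2.288.
Solve for T_s⁴: T_s⁴ = (D₂·T₁⁴ + D₁·T₂⁴)/(D₁+D₂) = 4.692×10¹⁰ K⁴.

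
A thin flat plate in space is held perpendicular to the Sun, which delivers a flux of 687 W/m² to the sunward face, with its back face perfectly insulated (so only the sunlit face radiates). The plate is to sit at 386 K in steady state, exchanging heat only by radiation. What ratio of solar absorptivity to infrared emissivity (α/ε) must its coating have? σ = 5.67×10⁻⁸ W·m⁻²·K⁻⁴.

Balance: αS·A = εσ·1A·T⁴ ⇒ α/ε = σT⁴/S.
α/ε = 5.67×10⁻⁸·(386)⁴/687 = 5.67×10⁻⁸·2.220×10¹⁰/687.

α/ε ≈ 1.83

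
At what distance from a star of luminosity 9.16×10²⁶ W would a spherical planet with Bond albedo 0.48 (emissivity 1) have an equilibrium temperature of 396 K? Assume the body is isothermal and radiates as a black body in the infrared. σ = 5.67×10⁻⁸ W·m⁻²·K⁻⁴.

For an isothermal black-emitting sphere, (1−a)S·πr² = σ·4πr²·T⁴ ⇒ S = 4σT⁴/(1−a).
S = 4·5.67×10⁻⁸·(396)⁴/0.520 = 10730 W/m².
Flux falls as S = L/(4πd²), so d = √(L/(4πS)) = √(9.16×10²⁶/(4π·10730)).

d ≈ 8.24×10¹⁰ m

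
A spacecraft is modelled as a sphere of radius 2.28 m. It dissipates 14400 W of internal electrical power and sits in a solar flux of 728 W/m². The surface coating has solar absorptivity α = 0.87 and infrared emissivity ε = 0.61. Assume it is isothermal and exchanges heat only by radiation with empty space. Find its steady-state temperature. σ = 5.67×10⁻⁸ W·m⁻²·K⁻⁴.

T ≈ 323 K

At steady state, absorbed solar power + internal power = radiated power.
Absorbed: α·S·A_cross = 0.87·728·16.33 = 10340 W (cross-section πr²).
Total input = 10340 + 14400 = 24740 W.
Radiated: εσ·A_surf·T⁴ with A_surf = 4πr² = 65.33 m².
T⁴ = 24740/(0.61·5.67×10⁻⁸·65.33) = 1.095×10¹⁰ K⁴.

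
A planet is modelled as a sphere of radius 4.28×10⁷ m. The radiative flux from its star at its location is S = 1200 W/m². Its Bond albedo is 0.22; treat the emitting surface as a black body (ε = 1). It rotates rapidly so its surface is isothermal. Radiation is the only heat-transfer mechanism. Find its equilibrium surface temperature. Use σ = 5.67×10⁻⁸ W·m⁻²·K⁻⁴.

T ≈ 253 K

At equilibrium, absorbed power = emitted power.
Absorbing cross-section = πr² = 5.755×10¹⁵ m²; emitting surface = 4πr² = 2.302×10¹⁶ m² (ratio 4).
(1−a)S·A_cross = εσ·A_surf·T⁴  ⇒  T⁴ = (1−a)S/(4σ).
T⁴ = 0.780·1200/(4·5.67×10⁻⁸) = 4.127×10⁹ K⁴.
T = (4.127×10⁹)^(1/4).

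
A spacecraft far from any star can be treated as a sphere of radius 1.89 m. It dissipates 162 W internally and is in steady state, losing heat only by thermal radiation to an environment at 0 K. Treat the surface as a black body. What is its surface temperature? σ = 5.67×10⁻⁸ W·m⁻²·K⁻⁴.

T ≈ 89.3 K

Steady state: internal power = radiated power, P = εσA T⁴.
Radiating area A = 4πr² = 44.89 m².
T⁴ = P/(εσA) = 162/(1.0·5.67×10⁻⁸·44.89) = 6.365×10⁷ K⁴.
T = (6.365×10⁷)^(1/4).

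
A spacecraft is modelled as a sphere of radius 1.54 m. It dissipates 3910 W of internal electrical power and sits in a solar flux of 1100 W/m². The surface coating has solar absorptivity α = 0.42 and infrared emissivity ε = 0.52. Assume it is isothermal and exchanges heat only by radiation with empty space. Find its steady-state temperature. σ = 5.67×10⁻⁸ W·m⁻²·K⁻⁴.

T ≈ 302 K

At steady state, absorbed solar power + internal power = radiated power.
Absorbed: α·S·A_cross = 0.42·1100·7.451 = 3442 W (cross-section πr²).
Total input = 3442 + 3910 = 7352 W.
Radiated: εσ·A_surf·T⁴ with A_surf = 4πr² = 29.80 m².
T⁴ = 7352/(0.52·5.67×10⁻⁸·29.80) = 8.367×10⁹ K⁴.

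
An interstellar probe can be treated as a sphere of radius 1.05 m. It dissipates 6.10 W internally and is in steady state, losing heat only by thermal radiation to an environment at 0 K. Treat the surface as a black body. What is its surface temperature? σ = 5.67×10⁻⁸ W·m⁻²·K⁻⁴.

T ≈ 52.8 K

Steady state: internal power = radiated power, P = εσA T⁴.
Radiating area A = 4πr² = 13.85 m².
T⁴ = P/(εσA) = 6.10/(1.0·5.67×10⁻⁸·13.85) = 7.765×10⁶ K⁴.
T = (7.765×10⁶)^(1/4).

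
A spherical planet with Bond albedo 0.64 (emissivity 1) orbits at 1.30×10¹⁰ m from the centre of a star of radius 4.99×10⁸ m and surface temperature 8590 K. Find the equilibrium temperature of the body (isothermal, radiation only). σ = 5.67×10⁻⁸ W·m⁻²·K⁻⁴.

T ≈ 922 K

The star's surface emits σT_*⁴; at distance d the flux is S = σT_*⁴(R_*/d)².
S = 5.67×10⁻⁸·(8590)⁴·(4.99×10⁸/1.30×10¹⁰)² = 4.549×10⁵ W/m².
For an isothermal sphere T⁴ = (1−a)S/(4σ) = 7.220×10¹¹ K⁴.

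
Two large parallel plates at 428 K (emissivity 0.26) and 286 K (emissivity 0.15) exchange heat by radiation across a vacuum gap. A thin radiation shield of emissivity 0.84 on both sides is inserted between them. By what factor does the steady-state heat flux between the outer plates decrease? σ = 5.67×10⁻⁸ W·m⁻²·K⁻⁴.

Without shield: q₀ = σΔ(T⁴)/(1/ε₁+1/ε₂−1) with denominator 9.513.
With shield the two gaps are in series; the resistances add: (1/ε₁+1/ε_s−1)+(1/ε_s+1/ε₂−1) = 4.037+6.857 = 10.89.
Heat-flux ratio q₀/q = 10.89/9.513.

factor ≈ 1.15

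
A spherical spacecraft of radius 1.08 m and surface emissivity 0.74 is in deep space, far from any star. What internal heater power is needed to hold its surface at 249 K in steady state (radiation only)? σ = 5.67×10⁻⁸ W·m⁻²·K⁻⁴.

P ≈ 2360 W

P = εσ·4πr²·T⁴.
4πr² = 14.66 m²; T⁴ = 3.844×10⁹ K⁴.
P = 0.74·5.67×10⁻⁸·14.66·3.844×10⁹.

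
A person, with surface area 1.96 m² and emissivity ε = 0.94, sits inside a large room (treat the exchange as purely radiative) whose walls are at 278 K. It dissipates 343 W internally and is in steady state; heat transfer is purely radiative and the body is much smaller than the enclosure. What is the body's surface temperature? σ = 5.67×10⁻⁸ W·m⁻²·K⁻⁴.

T ≈ 310 K

For a small grey body in a large enclosure, net radiated power = εσA(T⁴ − T_w⁴).
Steady state: P = εσA(T⁴ − T_w⁴) with A = 1.96 m².
T⁴ = P/(εσA) + T_w⁴ = 343/(0.94·5.67×10⁻⁸·1.960) + (278)⁴
    = 3.283×10⁹ + 5.973×10⁹ = 9.256×10⁹ K⁴.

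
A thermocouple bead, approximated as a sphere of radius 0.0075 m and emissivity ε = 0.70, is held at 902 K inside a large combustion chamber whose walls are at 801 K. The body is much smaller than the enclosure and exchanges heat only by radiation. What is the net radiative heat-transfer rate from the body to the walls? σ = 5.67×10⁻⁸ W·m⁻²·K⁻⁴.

For a small grey body in a large enclosure: P_net = εσA(T_body⁴ − T_wall⁴).
A = 4πr² = 7.069×10⁻⁴ m²; T_body⁴ − T_wall⁴ = 6.620×10¹¹ − 4.117×10¹¹ = 2.503×10¹¹ K⁴.
|P_net| = 0.70·5.67×10⁻⁸·7.069×10⁻⁴·2.503×10¹¹.

P_net ≈ 7.02 W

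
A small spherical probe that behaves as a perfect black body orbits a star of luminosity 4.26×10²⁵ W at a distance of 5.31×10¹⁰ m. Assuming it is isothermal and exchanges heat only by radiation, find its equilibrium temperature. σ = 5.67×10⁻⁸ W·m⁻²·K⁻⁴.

T ≈ 270 K

First find the stellar flux at distance d: S = L/(4πd²) = 4.26×10²⁵/(4π·(5.31×10¹⁰)²) = 1202 W/m².
For an isothermal sphere, absorbed (1−a)S·πr² = emitted σ·4πr²·T⁴, so T⁴ = (1−a)S/(4σ).
T⁴ = 1.00·1202/(4·5.67×10⁻⁸) = 5.301×10⁹ K⁴.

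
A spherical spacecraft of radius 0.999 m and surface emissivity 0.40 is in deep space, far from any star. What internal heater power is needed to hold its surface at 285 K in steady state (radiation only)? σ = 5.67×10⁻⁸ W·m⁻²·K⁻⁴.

P = εσ·4πr²·T⁴.
4πr² = 12.54 m²; T⁴ = 6.598×10⁹ K⁴.
P = 0.40·5.67×10⁻⁸·12.54·6.598×10⁹.

P ≈ 1880 W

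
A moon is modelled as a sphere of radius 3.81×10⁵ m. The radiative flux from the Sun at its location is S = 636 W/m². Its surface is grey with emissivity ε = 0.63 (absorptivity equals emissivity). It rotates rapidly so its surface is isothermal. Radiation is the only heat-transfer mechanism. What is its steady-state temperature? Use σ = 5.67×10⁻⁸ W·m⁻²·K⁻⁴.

At equilibrium, absorbed power = emitted power.
Absorbing cross-section = πr² = 4.560×10¹¹ m²; emitting surface = 4πr² = 1.824×10¹² m² (ratio 4).
εS·A_cross = εσ·A_surf·T⁴  ⇒  T⁴ = S/(4σ)   (ε cancels).
T⁴ = 636/(4·5.67×10⁻⁸) = 2.804×10⁹ K⁴.
T = (2.804×10⁹)^(1/4).

T ≈ 230 K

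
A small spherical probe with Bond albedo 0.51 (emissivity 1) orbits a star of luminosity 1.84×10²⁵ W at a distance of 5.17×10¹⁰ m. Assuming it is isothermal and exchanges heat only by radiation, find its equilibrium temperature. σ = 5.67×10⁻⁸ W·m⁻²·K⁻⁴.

T ≈ 185 K

First find the stellar flux at distance d: S = L/(4πd²) = 1.84×10²⁵/(4π·(5.17×10¹⁰)²) = 547.8 W/m².
For an isothermal sphere, absorbed (1−a)S·πr² = emitted σ·4πr²·T⁴, so T⁴ = (1−a)S/(4σ).
T⁴ = 0.490·547.8/(4·5.67×10⁻⁸) = 1.184×10⁹ K⁴.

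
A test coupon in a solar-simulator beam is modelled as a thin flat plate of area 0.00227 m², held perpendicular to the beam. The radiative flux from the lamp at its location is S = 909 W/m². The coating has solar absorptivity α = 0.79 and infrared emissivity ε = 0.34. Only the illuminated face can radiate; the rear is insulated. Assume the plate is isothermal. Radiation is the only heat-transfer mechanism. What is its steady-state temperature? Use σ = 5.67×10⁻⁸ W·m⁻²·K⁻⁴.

T ≈ 439 K

At equilibrium, absorbed power = emitted power.
Absorbing cross-section = A = 0.002270 m²; emitting surface = A = 0.002270 m² (ratio 1).
αS·A_cross = εσ·A_surf·T⁴  ⇒  T⁴ = αS/(ε·1σ).
T⁴ = 0.790·909/(0.34·1·5.67×10⁻⁸) = 3.725×10¹⁰ K⁴.
T = (3.725×10¹⁰)^(1/4).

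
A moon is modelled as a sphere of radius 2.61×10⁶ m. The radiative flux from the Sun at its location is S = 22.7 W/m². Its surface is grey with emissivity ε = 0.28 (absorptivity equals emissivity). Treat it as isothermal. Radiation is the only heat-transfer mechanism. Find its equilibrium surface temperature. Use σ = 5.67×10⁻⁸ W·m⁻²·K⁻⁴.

T ≈ 100 K

At equilibrium, absorbed power = emitted power.
Absorbing cross-section = πr² = 2.140×10¹³ m²; emitting surface = 4πr² = 8.560×10¹³ m² (ratio 4).
εS·A_cross = εσ·A_surf·T⁴  ⇒  T⁴ = S/(4σ)   (ε cancels).
T⁴ = 22.7/(4·5.67×10⁻⁸) = 1.001×10⁸ K⁴.
T = (1.001×10⁸)^(1/4).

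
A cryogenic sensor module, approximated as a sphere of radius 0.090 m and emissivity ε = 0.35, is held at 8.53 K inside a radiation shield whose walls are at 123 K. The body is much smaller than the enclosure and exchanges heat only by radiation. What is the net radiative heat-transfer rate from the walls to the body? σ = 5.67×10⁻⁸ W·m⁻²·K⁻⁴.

P_net ≈ 0.462 W

For a small grey body in a large enclosure: P_net = εσA(T_body⁴ − T_wall⁴).
A = 4πr² = 0.1018 m²; T_body⁴ − T_wall⁴ = 5294 − 2.289×10⁸ = -2.289×10⁸ K⁴.
|P_net| = 0.35·5.67×10⁻⁸·0.1018·2.289×10⁸.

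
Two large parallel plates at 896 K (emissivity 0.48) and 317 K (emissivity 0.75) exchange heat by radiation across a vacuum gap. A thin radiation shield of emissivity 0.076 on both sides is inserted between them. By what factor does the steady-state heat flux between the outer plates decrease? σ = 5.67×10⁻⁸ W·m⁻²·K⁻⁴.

factor ≈ 11.5

Without shield: q₀ = σΔ(T⁴)/(1/ε₁+1/ε₂−1) with denominator 2.417.
With shield the two gaps are in series; the resistances add: (1/ε₁+1/ε_s−1)+(1/ε_s+1/ε₂−1) = 14.24+13.49 = 27.73.
Heat-flux ratio q₀/q = 27.73/2.417.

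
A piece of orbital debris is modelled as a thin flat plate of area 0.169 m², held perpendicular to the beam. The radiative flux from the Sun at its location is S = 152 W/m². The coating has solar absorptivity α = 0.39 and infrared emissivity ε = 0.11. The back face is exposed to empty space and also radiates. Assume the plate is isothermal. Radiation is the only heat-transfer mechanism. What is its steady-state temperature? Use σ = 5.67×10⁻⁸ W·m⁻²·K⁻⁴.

At equilibrium, absorbed power = emitted power.
Absorbing cross-section = A = 0.1690 m²; emitting surface = 2A = 0.3380 m² (ratio 2).
αS·A_cross = εσ·A_surf·T⁴  ⇒  T⁴ = αS/(ε·2σ).
T⁴ = 0.390·152/(0.11·2·5.67×10⁻⁸) = 4.752×10⁹ K⁴.
T = (4.752×10⁹)^(1/4).

T ≈ 263 K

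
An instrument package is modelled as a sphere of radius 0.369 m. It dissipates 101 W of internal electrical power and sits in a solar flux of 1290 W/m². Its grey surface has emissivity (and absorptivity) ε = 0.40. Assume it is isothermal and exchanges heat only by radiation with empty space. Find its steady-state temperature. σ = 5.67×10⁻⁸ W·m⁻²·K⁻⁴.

T ≈ 302 K

At steady state, absorbed solar power + internal power = radiated power.
Absorbed: α·S·A_cross = 0.40·1290·0.4278 = 220.7 W (cross-section πr²).
Total input = 220.7 + 101 = 321.7 W.
Radiated: εσ·A_surf·T⁴ with A_surf = 4πr² = 1.711 m².
T⁴ = 321.7/(0.40·5.67×10⁻⁸·1.711) = 8.290×10⁹ K⁴.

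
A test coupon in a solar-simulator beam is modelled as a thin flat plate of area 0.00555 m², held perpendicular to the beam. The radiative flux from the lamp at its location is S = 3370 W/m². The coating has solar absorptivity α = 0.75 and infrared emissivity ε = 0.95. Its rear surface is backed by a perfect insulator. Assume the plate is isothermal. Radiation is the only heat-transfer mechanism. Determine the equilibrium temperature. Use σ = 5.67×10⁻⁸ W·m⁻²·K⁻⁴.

At equilibrium, absorbed power = emitted power.
Absorbing cross-section = A = 0.005550 m²; emitting surface = A = 0.005550 m² (ratio 1).
αS·A_cross = εσ·A_surf·T⁴  ⇒  T⁴ = αS/(ε·1σ).
T⁴ = 0.750·3370/(0.95·1·5.67×10⁻⁸) = 4.692×10¹⁰ K⁴.
T = (4.692×10¹⁰)^(1/4).

T ≈ 465 K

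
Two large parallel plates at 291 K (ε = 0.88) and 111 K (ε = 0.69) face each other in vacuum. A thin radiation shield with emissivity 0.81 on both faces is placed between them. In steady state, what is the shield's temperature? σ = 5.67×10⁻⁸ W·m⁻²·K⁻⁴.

T_s ≈ 252 K

In steady state the net flux on the hot side equals that on the cold side.
σ(T₁⁴−T_s⁴)/D₁ = σ(T_s⁴−T₂⁴)/D₂, with D₁ = 1/ε₁+1/ε_s−1 = 1.371, D₂ = 1/ε_s+1/ε₂−1 = 1.684.
Solve for T_s⁴: T_s⁴ = (D₂·T₁⁴ + D₁·T₂⁴)/(D₁+D₂) = 4.021×10⁹ K⁴.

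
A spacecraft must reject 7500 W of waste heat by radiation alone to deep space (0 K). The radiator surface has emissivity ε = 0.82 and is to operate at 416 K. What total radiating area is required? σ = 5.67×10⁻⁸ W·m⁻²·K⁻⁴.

P = εσA T⁴ ⇒ A = P/(εσT⁴).
T⁴ = 2.995×10¹⁰ K⁴.
A = 7500/(0.82 × 5.67×10⁻⁸ × 2.995×10¹⁰).

A ≈ 5.39 m²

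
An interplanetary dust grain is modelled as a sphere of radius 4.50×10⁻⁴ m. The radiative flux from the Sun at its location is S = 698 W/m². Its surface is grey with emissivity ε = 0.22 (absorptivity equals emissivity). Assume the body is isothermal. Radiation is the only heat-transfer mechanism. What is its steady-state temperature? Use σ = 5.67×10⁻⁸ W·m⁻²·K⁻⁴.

At equilibrium, absorbed power = emitted power.
Absorbing cross-section = πr² = 6.362×10⁻⁷ m²; emitting surface = 4πr² = 2.545×10⁻⁶ m² (ratio 4).
εS·A_cross = εσ·A_surf·T⁴  ⇒  T⁴ = S/(4σ)   (ε cancels).
T⁴ = 698/(4·5.67×10⁻⁸) = 3.078×10⁹ K⁴.
T = (3.078×10⁹)^(1/4).

T ≈ 236 K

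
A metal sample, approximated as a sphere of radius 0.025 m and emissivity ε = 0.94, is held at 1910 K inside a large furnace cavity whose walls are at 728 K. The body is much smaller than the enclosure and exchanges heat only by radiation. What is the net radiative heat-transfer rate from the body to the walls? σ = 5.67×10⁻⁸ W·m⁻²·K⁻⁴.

For a small grey body in a large enclosure: P_net = εσA(T_body⁴ − T_wall⁴).
A = 4πr² = 0.007854 m²; T_body⁴ − T_wall⁴ = 1.331×10¹³ − 2.809×10¹¹ = 1.303×10¹³ K⁴.
|P_net| = 0.94·5.67×10⁻⁸·0.007854·1.303×10¹³.

P_net ≈ 5450 W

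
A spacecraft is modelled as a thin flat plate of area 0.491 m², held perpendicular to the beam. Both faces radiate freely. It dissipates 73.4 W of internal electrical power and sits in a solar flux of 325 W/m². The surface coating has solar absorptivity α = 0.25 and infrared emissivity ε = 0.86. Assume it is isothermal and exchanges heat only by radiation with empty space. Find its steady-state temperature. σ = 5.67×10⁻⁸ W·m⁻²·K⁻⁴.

T ≈ 221 K

At steady state, absorbed solar power + internal power = radiated power.
Absorbed: α·S·A_cross = 0.25·325·0.4910 = 39.89 W (cross-section A).
Total input = 39.89 + 73.4 = 113.3 W.
Radiated: εσ·A_surf·T⁴ with A_surf = 2A = 0.9820 m².
T⁴ = 113.3/(0.86·5.67×10⁻⁸·0.9820) = 2.366×10⁹ K⁴.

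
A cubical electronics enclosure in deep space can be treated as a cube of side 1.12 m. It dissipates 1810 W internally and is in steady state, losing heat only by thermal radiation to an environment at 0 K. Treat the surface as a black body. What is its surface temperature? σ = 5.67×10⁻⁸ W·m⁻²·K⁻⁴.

Steady state: internal power = radiated power, P = εσA T⁴.
Radiating area A = 6L² = 7.526 m².
T⁴ = P/(εσA) = 1810/(1.0·5.67×10⁻⁸·7.526) = 4.241×10⁹ K⁴.
T = (4.241×10⁹)^(1/4).

T ≈ 255 K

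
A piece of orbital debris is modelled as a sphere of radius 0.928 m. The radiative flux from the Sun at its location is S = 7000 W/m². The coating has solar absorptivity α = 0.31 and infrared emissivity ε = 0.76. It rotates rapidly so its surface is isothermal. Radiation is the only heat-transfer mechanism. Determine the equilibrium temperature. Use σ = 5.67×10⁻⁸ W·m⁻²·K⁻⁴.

At equilibrium, absorbed power = emitted power.
Absorbing cross-section = πr² = 2.705 m²; emitting surface = 4πr² = 10.82 m² (ratio 4).
αS·A_cross = εσ·A_surf·T⁴  ⇒  T⁴ = αS/(ε·4σ).
T⁴ = 0.310·7000/(0.76·4·5.67×10⁻⁸) = 1.259×10¹⁰ K⁴.
T = (1.259×10¹⁰)^(1/4).

T ≈ 335 K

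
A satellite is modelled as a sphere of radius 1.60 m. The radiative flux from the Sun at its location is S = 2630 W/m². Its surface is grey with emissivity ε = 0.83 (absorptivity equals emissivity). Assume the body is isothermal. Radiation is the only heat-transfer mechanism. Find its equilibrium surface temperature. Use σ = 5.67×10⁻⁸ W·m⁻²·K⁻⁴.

At equilibrium, absorbed power = emitted power.
Absorbing cross-section = πr² = 8.042 m²; emitting surface = 4πr² = 32.17 m² (ratio 4).
εS·A_cross = εσ·A_surf·T⁴  ⇒  T⁴ = S/(4σ)   (ε cancels).
T⁴ = 2630/(4·5.67×10⁻⁸) = 1.160×10¹⁰ K⁴.
T = (1.160×10¹⁰)^(1/4).

T ≈ 328 K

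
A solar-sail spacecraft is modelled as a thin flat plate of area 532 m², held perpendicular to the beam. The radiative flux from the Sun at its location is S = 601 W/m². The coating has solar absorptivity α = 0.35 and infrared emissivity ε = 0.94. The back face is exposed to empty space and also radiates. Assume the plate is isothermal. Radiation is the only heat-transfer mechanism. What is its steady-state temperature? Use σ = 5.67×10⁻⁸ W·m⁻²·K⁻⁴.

T ≈ 211 K

At equilibrium, absorbed power = emitted power.
Absorbing cross-section = A = 532.0 m²; emitting surface = 2A = 1064 m² (ratio 2).
αS·A_cross = εσ·A_surf·T⁴  ⇒  T⁴ = αS/(ε·2σ).
T⁴ = 0.350·601/(0.94·2·5.67×10⁻⁸) = 1.973×10⁹ K⁴.
T = (1.973×10⁹)^(1/4).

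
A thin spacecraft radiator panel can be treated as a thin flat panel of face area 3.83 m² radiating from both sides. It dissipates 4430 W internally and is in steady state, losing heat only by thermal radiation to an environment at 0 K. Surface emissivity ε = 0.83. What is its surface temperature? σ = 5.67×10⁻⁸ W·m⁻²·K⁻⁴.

Steady state: internal power = radiated power, P = εσA T⁴.
Radiating area A = 2·3.83 = 7.660 m².
T⁴ = P/(εσA) = 4430/(0.83·5.67×10⁻⁸·7.660) = 1.229×10¹⁰ K⁴.
T = (1.229×10¹⁰)^(1/4).

T ≈ 333 K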